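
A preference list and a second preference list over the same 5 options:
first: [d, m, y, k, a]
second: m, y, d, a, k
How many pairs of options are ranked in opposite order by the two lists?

Pairs: 3

Assign each item its position (1..5) in the first ordering, then rewrite the second ordering as that position sequence:
positions: d→1, m→2, y→3, k→4, a→5
second ordering as positions: [2, 3, 1, 5, 4]
Discordant pairs = inversions in this position sequence.
2: 1 → 1
3: 1 → 1
1: 0
5: 4 → 1
4: 0
Total: 1 + 1 + 0 + 1 + 0 = 3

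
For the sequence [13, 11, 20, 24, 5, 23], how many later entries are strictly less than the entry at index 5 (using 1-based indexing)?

0

The element at index 5 is 5.
Elements after it: 23
None of them are smaller than 5.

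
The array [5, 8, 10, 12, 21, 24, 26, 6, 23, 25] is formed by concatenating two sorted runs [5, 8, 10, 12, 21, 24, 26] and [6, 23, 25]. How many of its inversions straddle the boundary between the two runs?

9

Take each right-half value and tally the left-half values above it:
r = 6: 8, 10, 12, 21, 24, 26 → 6
r = 23: 24, 26 → 2
r = 25: 26 → 1
Cross-inversions: 6 + 2 + 1 = 9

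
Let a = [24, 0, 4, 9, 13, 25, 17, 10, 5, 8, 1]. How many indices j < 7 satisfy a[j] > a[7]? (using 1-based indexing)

The element at index 7 is 17.
Elements before it: 24, 0, 4, 9, 13, 25
Those larger than 17: 24, 25

2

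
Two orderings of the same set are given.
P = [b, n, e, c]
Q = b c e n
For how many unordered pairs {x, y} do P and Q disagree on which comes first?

3

Assign each item its position (1..4) in the first ordering, then rewrite the second ordering as that position sequence:
positions: b→1, n→2, e→3, c→4
second ordering as positions: [1, 4, 3, 2]
Discordant pairs = inversions in this position sequence.
1: 0
4: 3, 2 → 2
3: 2 → 1
2: 0
Total: 0 + 2 + 1 + 0 = 3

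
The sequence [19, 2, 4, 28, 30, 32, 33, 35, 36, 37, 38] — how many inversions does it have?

2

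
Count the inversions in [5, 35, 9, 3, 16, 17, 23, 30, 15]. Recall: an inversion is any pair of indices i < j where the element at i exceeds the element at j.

Sweep left to right; for each value list the smaller values that follow it:
5 → 3 → 1
35 → 9, 3, 16, 17, 23, 30, 15 → 7
9 → 3 → 1
3 → none → 0
16 → 15 → 1
17 → 15 → 1
23 → 15 → 1
30 → 15 → 1
15 → none → 0
Sum: 1 + 7 + 1 + 0 + 1 + 1 + 1 + 1 + 0 = 13

13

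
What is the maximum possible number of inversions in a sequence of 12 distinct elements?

66

The maximum occurs when the array is in strictly decreasing order: every one of the C(12, 2) pairs is inverted.
C(12, 2) = 12·11/2 = 66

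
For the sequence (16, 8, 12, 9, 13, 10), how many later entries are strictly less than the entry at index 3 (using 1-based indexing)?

2

The element at index 3 is 12.
Elements after it: 9, 13, 10
Those smaller than 12: 9, 10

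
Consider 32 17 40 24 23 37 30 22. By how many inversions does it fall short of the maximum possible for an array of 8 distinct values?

12 inversions short

Maximum inversions for 8 distinct elements is C(8, 2) = 8·7/2 = 28.
Current inversions — for each element, count later smaller elements:
32: 5
17: 0
40: 5
24: 2
23: 1
37: 2
30: 1
22: 0
Current total: 5 + 0 + 5 + 2 + 1 + 2 + 1 + 0 = 16
Shortfall: 28 − 16 = 12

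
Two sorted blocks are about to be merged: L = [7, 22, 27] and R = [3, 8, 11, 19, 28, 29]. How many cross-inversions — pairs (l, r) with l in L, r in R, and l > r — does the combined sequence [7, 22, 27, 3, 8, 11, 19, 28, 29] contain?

9

Count, for every r in R, how many entries of L exceed r:
r = 3: 7, 22, 27 → 3
r = 8: 22, 27 → 2
r = 11: 22, 27 → 2
r = 19: 22, 27 → 2
r = 28: none → 0
r = 29: none → 0
Cross-inversions: 3 + 2 + 2 + 2 + 0 + 0 = 9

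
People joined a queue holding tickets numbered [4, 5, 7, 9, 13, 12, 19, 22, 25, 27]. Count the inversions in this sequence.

Element-by-element contributions:
4 → none → 0
5 → none → 0
7 → none → 0
9 → none → 0
13 → 12 → 1
12 → none → 0
19 → none → 0
22 → none → 0
25 → none → 0
27 → none → 0
Sum: 0 + 0 + 0 + 0 + 1 + 0 + 0 + 0 + 0 + 0 = 1

1 out-of-order pair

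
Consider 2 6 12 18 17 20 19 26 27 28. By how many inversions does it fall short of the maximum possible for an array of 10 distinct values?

43 inversions short

Maximum inversions for 10 distinct elements is C(10, 2) = 10·9/2 = 45.
Current inversions — for each element, count later smaller elements:
2: 0
6: 0
12: 0
18: 1
17: 0
20: 1
19: 0
26: 0
27: 0
28: 0
Current total: 0 + 0 + 0 + 1 + 0 + 1 + 0 + 0 + 0 + 0 = 2
Shortfall: 45 − 2 = 43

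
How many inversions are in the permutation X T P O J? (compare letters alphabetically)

10 inversions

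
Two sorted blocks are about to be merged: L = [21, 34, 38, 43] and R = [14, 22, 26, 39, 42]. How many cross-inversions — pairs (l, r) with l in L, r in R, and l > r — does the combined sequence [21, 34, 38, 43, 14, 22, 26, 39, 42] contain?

Cross-inversions: 12

Count, for every r in R, how many entries of L exceed r:
r = 14: 21, 34, 38, 43 → 4
r = 22: 34, 38, 43 → 3
r = 26: 34, 38, 43 → 3
r = 39: 43 → 1
r = 42: 43 → 1
Cross-inversions: 4 + 3 + 3 + 1 + 1 = 12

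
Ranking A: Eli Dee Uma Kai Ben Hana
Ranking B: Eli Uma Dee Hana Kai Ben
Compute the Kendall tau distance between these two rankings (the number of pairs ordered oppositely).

3

Assign each item its position (1..6) in the first ordering, then rewrite the second ordering as that position sequence:
positions: Eli→1, Dee→2, Uma→3, Kai→4, Ben→5, Hana→6
second ordering as positions: [1, 3, 2, 6, 4, 5]
Discordant pairs = inversions in this position sequence.
1: 0
3: 2 → 1
2: 0
6: 4, 5 → 2
4: 0
5: 0
Total: 0 + 1 + 0 + 2 + 0 + 0 = 3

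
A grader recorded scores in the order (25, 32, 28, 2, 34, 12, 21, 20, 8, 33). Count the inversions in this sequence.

25

Element-by-element contributions:
25 → 2, 12, 21, 20, 8 → 5
32 → 28, 2, 12, 21, 20, 8 → 6
28 → 2, 12, 21, 20, 8 → 5
2 → none → 0
34 → 12, 21, 20, 8, 33 → 5
12 → 8 → 1
21 → 20, 8 → 2
20 → 8 → 1
8 → none → 0
33 → none → 0
Sum: 5 + 6 + 5 + 0 + 5 + 1 + 2 + 1 + 0 + 0 = 25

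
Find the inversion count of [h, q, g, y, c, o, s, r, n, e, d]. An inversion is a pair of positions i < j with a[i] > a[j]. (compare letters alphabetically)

33 inversions

Count, for each position, how many later elements it exceeds:
h → g, c, e, d → 4
q → g, c, o, n, e, d → 6
g → c, e, d → 3
y → c, o, s, r, n, e, d → 7
c → none → 0
o → n, e, d → 3
s → r, n, e, d → 4
r → n, e, d → 3
n → e, d → 2
e → d → 1
d → none → 0
Sum: 4 + 6 + 3 + 7 + 0 + 3 + 4 + 3 + 2 + 1 + 0 = 33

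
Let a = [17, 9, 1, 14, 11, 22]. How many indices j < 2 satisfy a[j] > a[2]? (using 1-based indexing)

1 such element

The element at index 2 is 9.
Elements before it: 17
Those larger than 9: 17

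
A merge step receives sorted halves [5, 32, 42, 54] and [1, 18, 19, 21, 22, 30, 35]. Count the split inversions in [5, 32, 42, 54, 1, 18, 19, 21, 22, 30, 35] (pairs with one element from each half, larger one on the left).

For each element r of the right run, count left-run elements greater than r:
r = 1: 5, 32, 42, 54 → 4
r = 18: 32, 42, 54 → 3
r = 19: 32, 42, 54 → 3
r = 21: 32, 42, 54 → 3
r = 22: 32, 42, 54 → 3
r = 30: 32, 42, 54 → 3
r = 35: 42, 54 → 2
Cross-inversions: 4 + 3 + 3 + 3 + 3 + 3 + 2 = 21

21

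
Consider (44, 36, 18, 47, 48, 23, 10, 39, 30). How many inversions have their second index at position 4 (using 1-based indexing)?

0

The element at index 4 is 47.
Elements before it: 44, 36, 18
None of them are larger than 47.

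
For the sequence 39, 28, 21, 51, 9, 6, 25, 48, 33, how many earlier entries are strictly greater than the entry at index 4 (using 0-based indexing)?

4 such elements

The element at index 4 is 9.
Elements before it: 39, 28, 21, 51
Those larger than 9: 39, 28, 21, 51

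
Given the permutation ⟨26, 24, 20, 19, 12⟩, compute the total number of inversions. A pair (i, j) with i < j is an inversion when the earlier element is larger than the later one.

Listing every pair i<j with a[i]>a[j] (using 0-based positions):
(0,1): 26 > 24
(0,2): 26 > 20
(0,3): 26 > 19
(0,4): 26 > 12
(1,2): 24 > 20
(1,3): 24 > 19
(1,4): 24 > 12
(2,3): 20 > 19
(2,4): 20 > 12
(3,4): 19 > 12
That's 10 pairs.

10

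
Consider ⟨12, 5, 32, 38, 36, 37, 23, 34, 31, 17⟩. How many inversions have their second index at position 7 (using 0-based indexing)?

The element at index 7 is 34.
Elements before it: 12, 5, 32, 38, 36, 37, 23
Those larger than 34: 38, 36, 37

3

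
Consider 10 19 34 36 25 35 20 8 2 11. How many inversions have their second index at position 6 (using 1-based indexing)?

The element at index 6 is 35.
Elements before it: 10, 19, 34, 36, 25
Those larger than 35: 36

1 such element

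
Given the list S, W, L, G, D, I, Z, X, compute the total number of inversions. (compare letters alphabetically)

Inversions: 13

Count, for each position, how many later elements it exceeds:
S → L, G, D, I → 4
W → L, G, D, I → 4
L → G, D, I → 3
G → D → 1
D → none → 0
I → none → 0
Z → X → 1
X → none → 0
Sum: 4 + 4 + 3 + 1 + 0 + 0 + 1 + 0 = 13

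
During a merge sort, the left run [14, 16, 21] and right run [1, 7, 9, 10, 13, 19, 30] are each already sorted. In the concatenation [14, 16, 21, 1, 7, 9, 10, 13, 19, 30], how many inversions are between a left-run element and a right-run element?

For each element r of the right run, count left-run elements greater than r:
r = 1: 14, 16, 21 → 3
r = 7: 14, 16, 21 → 3
r = 9: 14, 16, 21 → 3
r = 10: 14, 16, 21 → 3
r = 13: 14, 16, 21 → 3
r = 19: 21 → 1
r = 30: none → 0
Cross-inversions: 3 + 3 + 3 + 3 + 3 + 1 + 0 = 16

16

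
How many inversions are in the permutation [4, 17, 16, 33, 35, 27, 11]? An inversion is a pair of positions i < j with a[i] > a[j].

8 out-of-order pairs

Out-of-order index pairs (0-indexed):
(1,2): 17 > 16
(1,6): 17 > 11
(2,6): 16 > 11
(3,5): 33 > 27
(3,6): 33 > 11
(4,5): 35 > 27
(4,6): 35 > 11
(5,6): 27 > 11
That's 8 pairs.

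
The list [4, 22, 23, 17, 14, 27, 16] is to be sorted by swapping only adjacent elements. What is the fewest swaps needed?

Swaps: 9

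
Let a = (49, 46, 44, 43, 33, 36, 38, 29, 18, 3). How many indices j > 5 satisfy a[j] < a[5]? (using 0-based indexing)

3

The element at index 5 is 36.
Elements after it: 38, 29, 18, 3
Those smaller than 36: 29, 18, 3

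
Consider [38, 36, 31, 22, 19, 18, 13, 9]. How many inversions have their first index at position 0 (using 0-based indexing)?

7

The element at index 0 is 38.
Elements after it: 36, 31, 22, 19, 18, 13, 9
Those smaller than 38: 36, 31, 22, 19, 18, 13, 9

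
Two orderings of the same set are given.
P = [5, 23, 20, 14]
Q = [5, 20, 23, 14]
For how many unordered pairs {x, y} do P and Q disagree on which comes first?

1

Assign each item its position (1..4) in the first ordering, then rewrite the second ordering as that position sequence:
positions: 5→1, 23→2, 20→3, 14→4
second ordering as positions: [1, 3, 2, 4]
Discordant pairs = inversions in this position sequence.
1: 0
3: 2 → 1
2: 0
4: 0
Total: 0 + 1 + 0 + 0 = 1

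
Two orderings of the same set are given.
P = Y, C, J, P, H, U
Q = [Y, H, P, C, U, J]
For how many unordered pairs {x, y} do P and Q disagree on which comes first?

Disagreeing pairs: 6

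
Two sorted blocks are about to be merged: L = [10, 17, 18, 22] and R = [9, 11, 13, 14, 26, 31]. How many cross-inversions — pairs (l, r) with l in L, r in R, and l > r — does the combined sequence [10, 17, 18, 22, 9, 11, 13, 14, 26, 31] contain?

13 split inversions

Take each right-half value and tally the left-half values above it:
r = 9: 10, 17, 18, 22 → 4
r = 11: 17, 18, 22 → 3
r = 13: 17, 18, 22 → 3
r = 14: 17, 18, 22 → 3
r = 26: none → 0
r = 31: none → 0
Cross-inversions: 4 + 3 + 3 + 3 + 0 + 0 = 13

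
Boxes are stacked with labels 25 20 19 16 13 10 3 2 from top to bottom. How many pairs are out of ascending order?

There are 28 inversions.

Count, for each position, how many later elements it exceeds:
25 → 20, 19, 16, 13, 10, 3, 2 → 7
20 → 19, 16, 13, 10, 3, 2 → 6
19 → 16, 13, 10, 3, 2 → 5
16 → 13, 10, 3, 2 → 4
13 → 10, 3, 2 → 3
10 → 3, 2 → 2
3 → 2 → 1
2 → none → 0
Sum: 7 + 6 + 5 + 4 + 3 + 2 + 1 + 0 = 28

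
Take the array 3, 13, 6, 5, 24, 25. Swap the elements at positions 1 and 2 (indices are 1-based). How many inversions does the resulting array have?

Positions 1 and 2 hold 3 and 13; after swapping, the array is [13, 3, 6, 5, 24, 25].
Count, for each position, how many later elements it exceeds:
13 → 3, 6, 5 → 3
3 → none → 0
6 → 5 → 1
5 → none → 0
24 → none → 0
25 → none → 0
Sum: 3 + 0 + 1 + 0 + 0 + 0 = 4

Inversions: 4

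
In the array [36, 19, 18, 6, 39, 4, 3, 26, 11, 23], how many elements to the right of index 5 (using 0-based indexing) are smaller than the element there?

1

The element at index 5 is 4.
Elements after it: 3, 26, 11, 23
Those smaller than 4: 3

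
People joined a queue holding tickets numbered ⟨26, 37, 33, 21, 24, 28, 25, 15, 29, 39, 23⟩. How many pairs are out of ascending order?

For each element, count later entries that are smaller:
26 → 21, 24, 25, 15, 23 → 5
37 → 33, 21, 24, 28, 25, 15, 29, 23 → 8
33 → 21, 24, 28, 25, 15, 29, 23 → 7
21 → 15 → 1
24 → 15, 23 → 2
28 → 25, 15, 23 → 3
25 → 15, 23 → 2
15 → none → 0
29 → 23 → 1
39 → 23 → 1
23 → none → 0
Sum: 5 + 8 + 7 + 1 + 2 + 3 + 2 + 0 + 1 + 1 + 0 = 30

Out-of-order pairs: 30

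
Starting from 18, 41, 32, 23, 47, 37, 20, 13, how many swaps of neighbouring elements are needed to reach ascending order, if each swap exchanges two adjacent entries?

The minimum number of adjacent swaps to sort an array equals its inversion count, since every such swap removes exactly one inversion.
Count inversions — for each element, later elements that are smaller:
18: 13 → 1
41: 32, 23, 37, 20, 13 → 5
32: 23, 20, 13 → 3
23: 20, 13 → 2
47: 37, 20, 13 → 3
37: 20, 13 → 2
20: 13 → 1
13: none → 0
Total inversions: 1 + 5 + 3 + 2 + 3 + 2 + 1 + 0 = 17

Swaps: 17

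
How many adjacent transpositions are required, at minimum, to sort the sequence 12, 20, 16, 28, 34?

1 swap

Each adjacent swap fixes exactly one inversion, so the minimum swap count equals the number of inversions.
Count inversions — for each element, later elements that are smaller:
12: none → 0
20: 16 → 1
16: none → 0
28: none → 0
34: none → 0
Total inversions: 0 + 1 + 0 + 0 + 0 = 1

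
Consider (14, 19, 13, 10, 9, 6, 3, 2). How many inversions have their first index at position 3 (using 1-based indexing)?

The element at index 3 is 13.
Elements after it: 10, 9, 6, 3, 2
Those smaller than 13: 10, 9, 6, 3, 2

5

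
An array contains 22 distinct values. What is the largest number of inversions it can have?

The maximum occurs when the array is in strictly decreasing order: every one of the C(22, 2) pairs is inverted.
C(22, 2) = 22·21/2 = 231

231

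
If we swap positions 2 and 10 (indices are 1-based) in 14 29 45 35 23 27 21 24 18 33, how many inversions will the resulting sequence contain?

26

Positions 2 and 10 hold 29 and 33; after swapping, the array is [14, 33, 45, 35, 23, 27, 21, 24, 18, 29].
Sweep left to right; for each value list the smaller values that follow it:
14: 0
33: 6
45: 7
35: 6
23: 2
27: 3
21: 1
24: 1
18: 0
29: 0
Sum: 0 + 6 + 7 + 6 + 2 + 3 + 1 + 1 + 0 + 0 = 26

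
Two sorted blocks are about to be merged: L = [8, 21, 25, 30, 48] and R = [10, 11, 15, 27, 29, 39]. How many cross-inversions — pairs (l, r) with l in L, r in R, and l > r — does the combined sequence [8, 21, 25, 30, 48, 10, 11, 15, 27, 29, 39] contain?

For each element r of the right run, count left-run elements greater than r:
r = 10: 21, 25, 30, 48 → 4
r = 11: 21, 25, 30, 48 → 4
r = 15: 21, 25, 30, 48 → 4
r = 27: 30, 48 → 2
r = 29: 30, 48 → 2
r = 39: 48 → 1
Cross-inversions: 4 + 4 + 4 + 2 + 2 + 1 = 17

17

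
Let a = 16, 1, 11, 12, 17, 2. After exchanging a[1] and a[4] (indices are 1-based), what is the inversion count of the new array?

Inversions: 6

Positions 1 and 4 hold 16 and 12; after swapping, the array is [12, 1, 11, 16, 17, 2].
Element-by-element contributions:
12 → 1, 11, 2 → 3
1 → none → 0
11 → 2 → 1
16 → 2 → 1
17 → 2 → 1
2 → none → 0
Sum: 3 + 0 + 1 + 1 + 1 + 0 = 6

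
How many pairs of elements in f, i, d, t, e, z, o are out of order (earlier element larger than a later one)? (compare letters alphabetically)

7

Inversion pairs (indices are 0-based):
(0,2): f > d
(0,4): f > e
(1,2): i > d
(1,4): i > e
(3,4): t > e
(3,6): t > o
(5,6): z > o
That's 7 pairs.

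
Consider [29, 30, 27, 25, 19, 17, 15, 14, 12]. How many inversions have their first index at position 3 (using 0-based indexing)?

The element at index 3 is 25.
Elements after it: 19, 17, 15, 14, 12
Those smaller than 25: 19, 17, 15, 14, 12

5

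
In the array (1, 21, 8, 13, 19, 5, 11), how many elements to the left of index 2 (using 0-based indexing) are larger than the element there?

The element at index 2 is 8.
Elements before it: 1, 21
Those larger than 8: 21

1 such element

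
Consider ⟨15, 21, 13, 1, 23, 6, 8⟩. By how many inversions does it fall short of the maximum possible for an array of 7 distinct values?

8

Maximum inversions for 7 distinct elements is C(7, 2) = 7·6/2 = 21.
Current inversions — for each element, count later smaller elements:
15: 4
21: 4
13: 3
1: 0
23: 2
6: 0
8: 0
Current total: 4 + 4 + 3 + 0 + 2 + 0 + 0 = 13
Shortfall: 21 − 13 = 8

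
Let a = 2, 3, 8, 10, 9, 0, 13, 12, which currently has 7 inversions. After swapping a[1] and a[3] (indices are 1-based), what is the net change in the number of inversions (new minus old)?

Positions 1 and 3 hold 2 and 8; after swapping, the array is [8, 3, 2, 10, 9, 0, 13, 12].
Element-by-element contributions:
8 → 3, 2, 0 → 3
3 → 2, 0 → 2
2 → 0 → 1
10 → 9, 0 → 2
9 → 0 → 1
0 → none → 0
13 → 12 → 1
12 → none → 0
Sum: 3 + 2 + 1 + 2 + 1 + 0 + 1 + 0 = 10
Change: 10 − 7 = +3

+3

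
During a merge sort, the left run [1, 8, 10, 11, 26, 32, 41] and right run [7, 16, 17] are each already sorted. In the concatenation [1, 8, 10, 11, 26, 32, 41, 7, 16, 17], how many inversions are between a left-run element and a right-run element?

For each element r of the right run, count left-run elements greater than r:
r = 7: 8, 10, 11, 26, 32, 41 → 6
r = 16: 26, 32, 41 → 3
r = 17: 26, 32, 41 → 3
Cross-inversions: 6 + 3 + 3 = 12

Cross-inversions: 12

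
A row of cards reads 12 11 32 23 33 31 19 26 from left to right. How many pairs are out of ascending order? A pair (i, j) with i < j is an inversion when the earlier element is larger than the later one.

11

Count, for each position, how many later elements it exceeds:
12 → 11 → 1
11 → none → 0
32 → 23, 31, 19, 26 → 4
23 → 19 → 1
33 → 31, 19, 26 → 3
31 → 19, 26 → 2
19 → none → 0
26 → none → 0
Sum: 1 + 0 + 4 + 1 + 3 + 2 + 0 + 0 = 11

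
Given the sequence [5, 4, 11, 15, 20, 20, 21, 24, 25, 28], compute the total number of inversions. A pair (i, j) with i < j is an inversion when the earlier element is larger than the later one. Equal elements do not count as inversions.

1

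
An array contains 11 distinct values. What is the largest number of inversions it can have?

There are 55 inversions.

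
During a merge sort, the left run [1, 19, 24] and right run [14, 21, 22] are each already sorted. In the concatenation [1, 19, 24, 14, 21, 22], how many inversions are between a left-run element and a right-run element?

4

Take each right-half value and tally the left-half values above it:
r = 14: 19, 24 → 2
r = 21: 24 → 1
r = 22: 24 → 1
Cross-inversions: 2 + 1 + 1 = 4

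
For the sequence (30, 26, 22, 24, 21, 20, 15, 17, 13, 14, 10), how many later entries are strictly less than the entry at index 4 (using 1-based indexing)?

The element at index 4 is 24.
Elements after it: 21, 20, 15, 17, 13, 14, 10
Those smaller than 24: 21, 20, 15, 17, 13, 14, 10

7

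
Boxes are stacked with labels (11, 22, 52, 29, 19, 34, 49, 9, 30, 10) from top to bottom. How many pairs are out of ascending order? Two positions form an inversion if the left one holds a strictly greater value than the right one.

Count, for each position, how many later elements it exceeds:
11 → 9, 10 → 2
22 → 19, 9, 10 → 3
52 → 29, 19, 34, 49, 9, 30, 10 → 7
29 → 19, 9, 10 → 3
19 → 9, 10 → 2
34 → 9, 30, 10 → 3
49 → 9, 30, 10 → 3
9 → none → 0
30 → 10 → 1
10 → none → 0
Sum: 2 + 3 + 7 + 3 + 2 + 3 + 3 + 0 + 1 + 0 = 24

24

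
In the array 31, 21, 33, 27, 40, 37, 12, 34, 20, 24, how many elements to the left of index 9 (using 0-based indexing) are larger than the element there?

The element at index 9 is 24.
Elements before it: 31, 21, 33, 27, 40, 37, 12, 34, 20
Those larger than 24: 31, 33, 27, 40, 37, 34

6 such elements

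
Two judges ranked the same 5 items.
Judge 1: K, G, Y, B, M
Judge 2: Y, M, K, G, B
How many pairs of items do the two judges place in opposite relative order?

There are 5 discordant pairs.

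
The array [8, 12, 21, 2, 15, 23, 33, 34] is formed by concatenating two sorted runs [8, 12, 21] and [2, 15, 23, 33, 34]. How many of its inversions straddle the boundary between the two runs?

4 cross-inversions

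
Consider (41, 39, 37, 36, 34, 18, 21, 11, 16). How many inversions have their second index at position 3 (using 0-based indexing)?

The element at index 3 is 36.
Elements before it: 41, 39, 37
Those larger than 36: 41, 39, 37

3 such elements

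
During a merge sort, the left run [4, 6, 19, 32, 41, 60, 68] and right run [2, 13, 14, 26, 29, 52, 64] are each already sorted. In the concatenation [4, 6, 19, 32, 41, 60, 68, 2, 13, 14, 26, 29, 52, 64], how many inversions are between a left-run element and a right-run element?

Take each right-half value and tally the left-half values above it:
r = 2: 4, 6, 19, 32, 41, 60, 68 → 7
r = 13: 19, 32, 41, 60, 68 → 5
r = 14: 19, 32, 41, 60, 68 → 5
r = 26: 32, 41, 60, 68 → 4
r = 29: 32, 41, 60, 68 → 4
r = 52: 60, 68 → 2
r = 64: 68 → 1
Cross-inversions: 7 + 5 + 5 + 4 + 4 + 2 + 1 = 28

28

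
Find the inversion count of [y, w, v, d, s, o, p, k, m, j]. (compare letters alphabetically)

Sweep left to right; for each value list the smaller values that follow it:
y → w, v, d, s, o, p, k, m, j → 9
w → v, d, s, o, p, k, m, j → 8
v → d, s, o, p, k, m, j → 7
d → none → 0
s → o, p, k, m, j → 5
o → k, m, j → 3
p → k, m, j → 3
k → j → 1
m → j → 1
j → none → 0
Sum: 9 + 8 + 7 + 0 + 5 + 3 + 3 + 1 + 1 + 0 = 37

37 inversions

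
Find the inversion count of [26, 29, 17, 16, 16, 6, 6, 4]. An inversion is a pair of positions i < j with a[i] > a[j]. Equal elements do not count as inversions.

For each element, count later entries that are smaller:
26 → 17, 16, 16, 6, 6, 4 → 6
29 → 17, 16, 16, 6, 6, 4 → 6
17 → 16, 16, 6, 6, 4 → 5
16 → 6, 6, 4 → 3
16 → 6, 6, 4 → 3
6 → 4 → 1
6 → 4 → 1
4 → none → 0
Sum: 6 + 6 + 5 + 3 + 3 + 1 + 1 + 0 = 25

25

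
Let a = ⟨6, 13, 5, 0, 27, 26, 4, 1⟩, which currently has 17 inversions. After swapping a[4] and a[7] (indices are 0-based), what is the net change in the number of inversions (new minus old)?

-5

Positions 4 and 7 hold 27 and 1; after swapping, the array is [6, 13, 5, 0, 1, 26, 4, 27].
For each element, count later entries that are smaller:
6 → 5, 0, 1, 4 → 4
13 → 5, 0, 1, 4 → 4
5 → 0, 1, 4 → 3
0 → none → 0
1 → none → 0
26 → 4 → 1
4 → none → 0
27 → none → 0
Sum: 4 + 4 + 3 + 0 + 0 + 1 + 0 + 0 = 12
Change: 12 − 17 = -5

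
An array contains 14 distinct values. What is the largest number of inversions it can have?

91

A reversed (strictly descending) arrangement makes every pair an inversion, giving C(14, 2) inversions.
C(14, 2) = 14·13/2 = 91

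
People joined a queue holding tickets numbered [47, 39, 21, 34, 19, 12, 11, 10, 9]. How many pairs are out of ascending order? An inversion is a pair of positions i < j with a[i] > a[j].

Count, for each position, how many later elements it exceeds:
47 → 39, 21, 34, 19, 12, 11, 10, 9 → 8
39 → 21, 34, 19, 12, 11, 10, 9 → 7
21 → 19, 12, 11, 10, 9 → 5
34 → 19, 12, 11, 10, 9 → 5
19 → 12, 11, 10, 9 → 4
12 → 11, 10, 9 → 3
11 → 10, 9 → 2
10 → 9 → 1
9 → none → 0
Sum: 8 + 7 + 5 + 5 + 4 + 3 + 2 + 1 + 0 = 35

35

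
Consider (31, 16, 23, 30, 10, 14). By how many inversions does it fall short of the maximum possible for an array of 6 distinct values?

Maximum inversions for 6 distinct elements is C(6, 2) = 6·5/2 = 15.
Current inversions — for each element, count later smaller elements:
31: 5
16: 2
23: 2
30: 2
10: 0
14: 0
Current total: 5 + 2 + 2 + 2 + 0 + 0 = 11
Shortfall: 15 − 11 = 4

4 inversions short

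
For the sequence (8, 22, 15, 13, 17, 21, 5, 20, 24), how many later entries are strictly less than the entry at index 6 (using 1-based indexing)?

The element at index 6 is 21.
Elements after it: 5, 20, 24
Those smaller than 21: 5, 20

2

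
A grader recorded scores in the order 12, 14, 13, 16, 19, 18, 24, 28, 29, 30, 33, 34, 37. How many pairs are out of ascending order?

There are 2 inversions.

Sweep left to right; for each value list the smaller values that follow it:
12 → none → 0
14 → 13 → 1
13 → none → 0
16 → none → 0
19 → 18 → 1
18 → none → 0
24 → none → 0
28 → none → 0
29 → none → 0
30 → none → 0
33 → none → 0
34 → none → 0
37 → none → 0
Sum: 0 + 1 + 0 + 0 + 1 + 0 + 0 + 0 + 0 + 0 + 0 + 0 + 0 = 2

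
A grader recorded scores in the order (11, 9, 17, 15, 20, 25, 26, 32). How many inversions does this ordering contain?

Count, for each position, how many later elements it exceeds:
11 → 9 → 1
9 → none → 0
17 → 15 → 1
15 → none → 0
20 → none → 0
25 → none → 0
26 → none → 0
32 → none → 0
Sum: 1 + 0 + 1 + 0 + 0 + 0 + 0 + 0 = 2

2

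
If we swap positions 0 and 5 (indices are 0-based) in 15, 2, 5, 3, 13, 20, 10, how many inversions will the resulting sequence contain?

Positions 0 and 5 hold 15 and 20; after swapping, the array is [20, 2, 5, 3, 13, 15, 10].
Sweep left to right; for each value list the smaller values that follow it:
20 → 2, 5, 3, 13, 15, 10 → 6
2 → none → 0
5 → 3 → 1
3 → none → 0
13 → 10 → 1
15 → 10 → 1
10 → none → 0
Sum: 6 + 0 + 1 + 0 + 1 + 1 + 0 = 9

There are 9 inversions.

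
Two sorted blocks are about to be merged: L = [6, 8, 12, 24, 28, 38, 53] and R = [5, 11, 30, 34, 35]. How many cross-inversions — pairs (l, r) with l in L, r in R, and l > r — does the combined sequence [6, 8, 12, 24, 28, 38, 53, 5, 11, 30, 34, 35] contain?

Take each right-half value and tally the left-half values above it:
r = 5: 6, 8, 12, 24, 28, 38, 53 → 7
r = 11: 12, 24, 28, 38, 53 → 5
r = 30: 38, 53 → 2
r = 34: 38, 53 → 2
r = 35: 38, 53 → 2
Cross-inversions: 7 + 5 + 2 + 2 + 2 = 18

18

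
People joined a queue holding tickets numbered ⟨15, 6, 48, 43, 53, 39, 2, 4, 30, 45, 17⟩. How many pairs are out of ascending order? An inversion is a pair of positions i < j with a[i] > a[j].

Inversions: 29

Element-by-element contributions:
15 → 6, 2, 4 → 3
6 → 2, 4 → 2
48 → 43, 39, 2, 4, 30, 45, 17 → 7
43 → 39, 2, 4, 30, 17 → 5
53 → 39, 2, 4, 30, 45, 17 → 6
39 → 2, 4, 30, 17 → 4
2 → none → 0
4 → none → 0
30 → 17 → 1
45 → 17 → 1
17 → none → 0
Sum: 3 + 2 + 7 + 5 + 6 + 4 + 0 + 0 + 1 + 1 + 0 = 29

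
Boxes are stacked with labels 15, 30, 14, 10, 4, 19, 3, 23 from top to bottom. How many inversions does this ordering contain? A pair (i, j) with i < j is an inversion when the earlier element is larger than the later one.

Count, for each position, how many later elements it exceeds:
15 → 14, 10, 4, 3 → 4
30 → 14, 10, 4, 19, 3, 23 → 6
14 → 10, 4, 3 → 3
10 → 4, 3 → 2
4 → 3 → 1
19 → 3 → 1
3 → none → 0
23 → none → 0
Sum: 4 + 6 + 3 + 2 + 1 + 1 + 0 + 0 = 17

17 inversions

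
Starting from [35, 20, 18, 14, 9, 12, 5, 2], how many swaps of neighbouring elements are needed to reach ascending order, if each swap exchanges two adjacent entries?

Each adjacent swap fixes exactly one inversion, so the minimum swap count equals the number of inversions.
Count inversions — for each element, later elements that are smaller:
35: 20, 18, 14, 9, 12, 5, 2 → 7
20: 18, 14, 9, 12, 5, 2 → 6
18: 14, 9, 12, 5, 2 → 5
14: 9, 12, 5, 2 → 4
9: 5, 2 → 2
12: 5, 2 → 2
5: 2 → 1
2: none → 0
Total inversions: 7 + 6 + 5 + 4 + 2 + 2 + 1 + 0 = 27

Adjacent swaps: 27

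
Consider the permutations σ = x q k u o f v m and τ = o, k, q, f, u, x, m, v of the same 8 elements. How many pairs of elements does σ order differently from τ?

Assign each item its position (1..8) in the first ordering, then rewrite the second ordering as that position sequence:
positions: x→1, q→2, k→3, u→4, o→5, f→6, v→7, m→8
second ordering as positions: [5, 3, 2, 6, 4, 1, 8, 7]
Discordant pairs = inversions in this position sequence.
5: 3, 2, 4, 1 → 4
3: 2, 1 → 2
2: 1 → 1
6: 4, 1 → 2
4: 1 → 1
1: 0
8: 7 → 1
7: 0
Total: 4 + 2 + 1 + 2 + 1 + 0 + 1 + 0 = 11

11 discordant pairs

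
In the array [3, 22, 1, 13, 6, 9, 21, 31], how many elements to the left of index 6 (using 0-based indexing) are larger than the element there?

The element at index 6 is 21.
Elements before it: 3, 22, 1, 13, 6, 9
Those larger than 21: 22

1 such element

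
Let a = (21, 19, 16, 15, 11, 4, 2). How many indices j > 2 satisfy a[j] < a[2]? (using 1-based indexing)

5 such elements

The element at index 2 is 19.
Elements after it: 16, 15, 11, 4, 2
Those smaller than 19: 16, 15, 11, 4, 2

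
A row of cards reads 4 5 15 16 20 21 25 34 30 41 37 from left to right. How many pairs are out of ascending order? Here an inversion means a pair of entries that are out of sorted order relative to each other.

2

For each element, count later entries that are smaller:
4: 0
5: 0
15: 0
16: 0
20: 0
21: 0
25: 0
34: 1
30: 0
41: 1
37: 0
Sum: 0 + 0 + 0 + 0 + 0 + 0 + 0 + 1 + 0 + 1 + 0 = 2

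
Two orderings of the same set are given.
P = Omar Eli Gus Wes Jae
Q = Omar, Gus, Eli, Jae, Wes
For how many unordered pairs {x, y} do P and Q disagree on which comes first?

Disagreeing pairs: 2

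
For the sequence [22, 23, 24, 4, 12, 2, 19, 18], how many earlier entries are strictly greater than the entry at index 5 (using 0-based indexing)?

The element at index 5 is 2.
Elements before it: 22, 23, 24, 4, 12
Those larger than 2: 22, 23, 24, 4, 12

5 such elements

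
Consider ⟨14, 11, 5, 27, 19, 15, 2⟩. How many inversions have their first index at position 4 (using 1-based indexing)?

The element at index 4 is 27.
Elements after it: 19, 15, 2
Those smaller than 27: 19, 15, 2

3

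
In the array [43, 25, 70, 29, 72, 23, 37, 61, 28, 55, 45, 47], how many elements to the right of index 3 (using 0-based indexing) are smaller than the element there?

2 such elements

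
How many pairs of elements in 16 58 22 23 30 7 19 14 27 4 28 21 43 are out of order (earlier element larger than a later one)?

38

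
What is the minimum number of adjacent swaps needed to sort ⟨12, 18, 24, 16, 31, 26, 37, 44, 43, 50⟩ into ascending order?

There are 4 swaps.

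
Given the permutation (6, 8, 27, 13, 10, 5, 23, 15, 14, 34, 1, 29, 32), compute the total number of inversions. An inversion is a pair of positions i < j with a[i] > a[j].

26 inversions

For each element, count later entries that are smaller:
6: 2
8: 2
27: 7
13: 3
10: 2
5: 1
23: 3
15: 2
14: 1
34: 3
1: 0
29: 0
32: 0
Sum: 2 + 2 + 7 + 3 + 2 + 1 + 3 + 2 + 1 + 3 + 0 + 0 + 0 = 26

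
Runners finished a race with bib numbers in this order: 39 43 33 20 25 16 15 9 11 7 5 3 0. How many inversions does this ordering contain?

For each element, count later entries that are smaller:
39: 11
43: 11
33: 10
20: 8
25: 8
16: 7
15: 6
9: 4
11: 4
7: 3
5: 2
3: 1
0: 0
Sum: 11 + 11 + 10 + 8 + 8 + 7 + 6 + 4 + 4 + 3 + 2 + 1 + 0 = 75

75 inversions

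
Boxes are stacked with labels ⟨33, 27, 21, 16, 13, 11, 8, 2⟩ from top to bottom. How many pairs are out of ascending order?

28 inversions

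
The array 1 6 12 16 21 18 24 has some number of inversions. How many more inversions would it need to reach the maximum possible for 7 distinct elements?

Maximum inversions for 7 distinct elements is C(7, 2) = 7·6/2 = 21.
Current inversions — for each element, count later smaller elements:
1: 0
6: 0
12: 0
16: 0
21: 1
18: 0
24: 0
Current total: 0 + 0 + 0 + 0 + 1 + 0 + 0 = 1
Shortfall: 21 − 1 = 20

20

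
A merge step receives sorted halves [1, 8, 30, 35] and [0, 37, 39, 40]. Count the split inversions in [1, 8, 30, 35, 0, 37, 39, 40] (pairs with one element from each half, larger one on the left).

4 cross-inversions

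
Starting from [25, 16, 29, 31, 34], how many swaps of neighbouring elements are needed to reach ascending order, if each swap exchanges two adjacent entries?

The minimum number of adjacent swaps to sort an array equals its inversion count, since every such swap removes exactly one inversion.
Count inversions — for each element, later elements that are smaller:
25: 16 → 1
16: none → 0
29: none → 0
31: none → 0
34: none → 0
Total inversions: 1 + 0 + 0 + 0 + 0 = 1

There is 1 swap.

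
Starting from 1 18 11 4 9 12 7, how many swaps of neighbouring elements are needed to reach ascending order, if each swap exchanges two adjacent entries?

10 swaps

Each adjacent swap fixes exactly one inversion, so the minimum swap count equals the number of inversions.
Count inversions — for each element, later elements that are smaller:
1: none → 0
18: 11, 4, 9, 12, 7 → 5
11: 4, 9, 7 → 3
4: none → 0
9: 7 → 1
12: 7 → 1
7: none → 0
Total inversions: 0 + 5 + 3 + 0 + 1 + 1 + 0 = 10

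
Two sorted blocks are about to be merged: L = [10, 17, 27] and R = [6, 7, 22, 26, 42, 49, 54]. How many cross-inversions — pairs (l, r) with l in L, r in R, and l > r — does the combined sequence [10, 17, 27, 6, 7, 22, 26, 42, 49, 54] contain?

8 split inversions

Count, for every r in R, how many entries of L exceed r:
r = 6: 10, 17, 27 → 3
r = 7: 10, 17, 27 → 3
r = 22: 27 → 1
r = 26: 27 → 1
r = 42: none → 0
r = 49: none → 0
r = 54: none → 0
Cross-inversions: 3 + 3 + 1 + 1 + 0 + 0 + 0 = 8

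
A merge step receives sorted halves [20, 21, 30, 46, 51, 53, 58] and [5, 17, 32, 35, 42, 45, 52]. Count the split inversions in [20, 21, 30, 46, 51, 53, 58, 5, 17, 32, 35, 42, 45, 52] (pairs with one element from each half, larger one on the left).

32

For each element r of the right run, count left-run elements greater than r:
r = 5: 20, 21, 30, 46, 51, 53, 58 → 7
r = 17: 20, 21, 30, 46, 51, 53, 58 → 7
r = 32: 46, 51, 53, 58 → 4
r = 35: 46, 51, 53, 58 → 4
r = 42: 46, 51, 53, 58 → 4
r = 45: 46, 51, 53, 58 → 4
r = 52: 53, 58 → 2
Cross-inversions: 7 + 7 + 4 + 4 + 4 + 4 + 2 = 32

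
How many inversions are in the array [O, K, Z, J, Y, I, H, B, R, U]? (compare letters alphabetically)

27

Count, for each position, how many later elements it exceeds:
O: 5
K: 4
Z: 7
J: 3
Y: 5
I: 2
H: 1
B: 0
R: 0
U: 0
Sum: 5 + 4 + 7 + 3 + 5 + 2 + 1 + 0 + 0 + 0 = 27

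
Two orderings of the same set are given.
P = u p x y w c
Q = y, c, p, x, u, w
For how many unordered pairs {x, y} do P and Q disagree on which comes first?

Assign each item its position (1..6) in the first ordering, then rewrite the second ordering as that position sequence:
positions: u→1, p→2, x→3, y→4, w→5, c→6
second ordering as positions: [4, 6, 2, 3, 1, 5]
Discordant pairs = inversions in this position sequence.
4: 2, 3, 1 → 3
6: 2, 3, 1, 5 → 4
2: 1 → 1
3: 1 → 1
1: 0
5: 0
Total: 3 + 4 + 1 + 1 + 0 + 0 = 9

9 disagreeing pairs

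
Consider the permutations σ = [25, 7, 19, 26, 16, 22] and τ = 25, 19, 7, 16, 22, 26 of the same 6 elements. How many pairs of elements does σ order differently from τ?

Assign each item its position (1..6) in the first ordering, then rewrite the second ordering as that position sequence:
positions: 25→1, 7→2, 19→3, 26→4, 16→5, 22→6
second ordering as positions: [1, 3, 2, 5, 6, 4]
Discordant pairs = inversions in this position sequence.
1: 0
3: 2 → 1
2: 0
5: 4 → 1
6: 4 → 1
4: 0
Total: 0 + 1 + 0 + 1 + 1 + 0 = 3

3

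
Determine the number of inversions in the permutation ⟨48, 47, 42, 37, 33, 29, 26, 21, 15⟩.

36 inversions

Element-by-element contributions:
48: 8
47: 7
42: 6
37: 5
33: 4
29: 3
26: 2
21: 1
15: 0
Sum: 8 + 7 + 6 + 5 + 4 + 3 + 2 + 1 + 0 = 36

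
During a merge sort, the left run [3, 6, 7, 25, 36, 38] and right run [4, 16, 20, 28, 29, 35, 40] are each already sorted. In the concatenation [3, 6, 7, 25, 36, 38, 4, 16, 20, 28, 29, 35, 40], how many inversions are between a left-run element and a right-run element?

Count, for every r in R, how many entries of L exceed r:
r = 4: 6, 7, 25, 36, 38 → 5
r = 16: 25, 36, 38 → 3
r = 20: 25, 36, 38 → 3
r = 28: 36, 38 → 2
r = 29: 36, 38 → 2
r = 35: 36, 38 → 2
r = 40: none → 0
Cross-inversions: 5 + 3 + 3 + 2 + 2 + 2 + 0 = 17

17 split inversions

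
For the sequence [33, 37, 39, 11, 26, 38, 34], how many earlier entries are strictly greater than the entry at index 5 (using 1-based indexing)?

3 such elements

The element at index 5 is 26.
Elements before it: 33, 37, 39, 11
Those larger than 26: 33, 37, 39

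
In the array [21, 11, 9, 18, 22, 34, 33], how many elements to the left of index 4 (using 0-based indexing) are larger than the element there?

The element at index 4 is 22.
Elements before it: 21, 11, 9, 18
None of them are larger than 22.

0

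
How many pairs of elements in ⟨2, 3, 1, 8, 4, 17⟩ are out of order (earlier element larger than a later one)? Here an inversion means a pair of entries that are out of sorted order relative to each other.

Inversion pairs (indices are 0-based):
(0,2): 2 > 1
(1,2): 3 > 1
(3,4): 8 > 4
That's 3 pairs.

3 inversions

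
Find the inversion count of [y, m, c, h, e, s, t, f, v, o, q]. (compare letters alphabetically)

24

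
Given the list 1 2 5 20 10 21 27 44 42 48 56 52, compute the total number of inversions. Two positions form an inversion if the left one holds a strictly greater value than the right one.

Sweep left to right; for each value list the smaller values that follow it:
1: 0
2: 0
5: 0
20: 1
10: 0
21: 0
27: 0
44: 1
42: 0
48: 0
56: 1
52: 0
Sum: 0 + 0 + 0 + 1 + 0 + 0 + 0 + 1 + 0 + 0 + 1 + 0 = 3

3 inversions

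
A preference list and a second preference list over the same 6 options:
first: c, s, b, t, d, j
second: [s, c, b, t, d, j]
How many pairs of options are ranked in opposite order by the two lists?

Assign each item its position (1..6) in the first ordering, then rewrite the second ordering as that position sequence:
positions: c→1, s→2, b→3, t→4, d→5, j→6
second ordering as positions: [2, 1, 3, 4, 5, 6]
Discordant pairs = inversions in this position sequence.
2: 1 → 1
1: 0
3: 0
4: 0
5: 0
6: 0
Total: 1 + 0 + 0 + 0 + 0 + 0 = 1

1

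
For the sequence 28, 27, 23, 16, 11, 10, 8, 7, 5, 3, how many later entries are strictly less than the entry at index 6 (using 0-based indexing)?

The element at index 6 is 8.
Elements after it: 7, 5, 3
Those smaller than 8: 7, 5, 3

3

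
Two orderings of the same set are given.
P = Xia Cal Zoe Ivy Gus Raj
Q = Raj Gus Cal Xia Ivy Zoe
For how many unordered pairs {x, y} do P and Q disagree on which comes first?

Disagreeing pairs: 11

Assign each item its position (1..6) in the first ordering, then rewrite the second ordering as that position sequence:
positions: Xia→1, Cal→2, Zoe→3, Ivy→4, Gus→5, Raj→6
second ordering as positions: [6, 5, 2, 1, 4, 3]
Discordant pairs = inversions in this position sequence.
6: 5, 2, 1, 4, 3 → 5
5: 2, 1, 4, 3 → 4
2: 1 → 1
1: 0
4: 3 → 1
3: 0
Total: 5 + 4 + 1 + 0 + 1 + 0 = 11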